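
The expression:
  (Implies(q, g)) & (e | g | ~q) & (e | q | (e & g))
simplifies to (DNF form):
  (g & q) | (e & ~q)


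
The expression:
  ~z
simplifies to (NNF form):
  ~z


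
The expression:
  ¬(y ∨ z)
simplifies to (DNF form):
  ¬y ∧ ¬z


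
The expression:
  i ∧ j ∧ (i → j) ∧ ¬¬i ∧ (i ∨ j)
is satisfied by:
  {i: True, j: True}


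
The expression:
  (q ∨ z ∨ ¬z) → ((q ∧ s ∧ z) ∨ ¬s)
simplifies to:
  (q ∧ z) ∨ ¬s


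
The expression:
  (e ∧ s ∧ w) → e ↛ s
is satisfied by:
  {s: False, e: False, w: False}
  {w: True, s: False, e: False}
  {e: True, s: False, w: False}
  {w: True, e: True, s: False}
  {s: True, w: False, e: False}
  {w: True, s: True, e: False}
  {e: True, s: True, w: False}


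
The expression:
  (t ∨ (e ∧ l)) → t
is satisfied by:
  {t: True, l: False, e: False}
  {l: False, e: False, t: False}
  {t: True, e: True, l: False}
  {e: True, l: False, t: False}
  {t: True, l: True, e: False}
  {l: True, t: False, e: False}
  {t: True, e: True, l: True}


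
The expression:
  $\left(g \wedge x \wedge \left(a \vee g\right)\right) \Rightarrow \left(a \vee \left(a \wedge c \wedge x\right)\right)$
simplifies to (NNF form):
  $a \vee \neg g \vee \neg x$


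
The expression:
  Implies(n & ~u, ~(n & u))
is always true.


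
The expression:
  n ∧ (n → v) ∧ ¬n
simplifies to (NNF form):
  False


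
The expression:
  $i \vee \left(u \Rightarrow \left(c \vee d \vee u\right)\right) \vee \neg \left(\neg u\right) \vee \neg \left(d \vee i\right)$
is always true.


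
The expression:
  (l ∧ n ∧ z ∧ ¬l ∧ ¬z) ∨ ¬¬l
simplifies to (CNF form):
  l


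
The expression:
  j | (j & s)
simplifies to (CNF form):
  j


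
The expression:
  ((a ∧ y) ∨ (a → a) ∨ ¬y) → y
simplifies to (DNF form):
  y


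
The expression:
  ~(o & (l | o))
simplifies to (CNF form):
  ~o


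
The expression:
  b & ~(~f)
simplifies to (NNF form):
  b & f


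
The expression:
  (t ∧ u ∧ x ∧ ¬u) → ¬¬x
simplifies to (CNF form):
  True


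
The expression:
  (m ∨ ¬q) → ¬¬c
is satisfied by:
  {c: True, q: True, m: False}
  {c: True, q: False, m: False}
  {c: True, m: True, q: True}
  {c: True, m: True, q: False}
  {q: True, m: False, c: False}


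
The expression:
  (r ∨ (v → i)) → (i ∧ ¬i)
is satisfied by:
  {v: True, i: False, r: False}


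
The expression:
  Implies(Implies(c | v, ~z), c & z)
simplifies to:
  z & (c | v)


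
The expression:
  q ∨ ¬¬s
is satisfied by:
  {q: True, s: True}
  {q: True, s: False}
  {s: True, q: False}


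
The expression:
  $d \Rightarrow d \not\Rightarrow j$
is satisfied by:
  {d: False, j: False}
  {j: True, d: False}
  {d: True, j: False}


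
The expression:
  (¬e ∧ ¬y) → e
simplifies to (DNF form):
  e ∨ y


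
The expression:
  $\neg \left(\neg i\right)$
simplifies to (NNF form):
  $i$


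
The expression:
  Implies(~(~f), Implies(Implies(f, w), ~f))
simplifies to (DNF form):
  ~f | ~w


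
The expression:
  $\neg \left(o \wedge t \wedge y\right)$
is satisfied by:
  {o: False, t: False, y: False}
  {y: True, o: False, t: False}
  {t: True, o: False, y: False}
  {y: True, t: True, o: False}
  {o: True, y: False, t: False}
  {y: True, o: True, t: False}
  {t: True, o: True, y: False}


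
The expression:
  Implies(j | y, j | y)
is always true.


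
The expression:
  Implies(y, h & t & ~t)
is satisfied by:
  {y: False}


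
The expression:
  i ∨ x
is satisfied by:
  {i: True, x: True}
  {i: True, x: False}
  {x: True, i: False}


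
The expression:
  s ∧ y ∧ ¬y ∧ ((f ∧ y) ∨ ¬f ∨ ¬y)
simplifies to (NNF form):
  False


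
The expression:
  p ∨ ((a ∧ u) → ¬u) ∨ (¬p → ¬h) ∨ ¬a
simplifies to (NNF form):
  p ∨ ¬a ∨ ¬h ∨ ¬u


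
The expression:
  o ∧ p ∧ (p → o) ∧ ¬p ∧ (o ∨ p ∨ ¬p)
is never true.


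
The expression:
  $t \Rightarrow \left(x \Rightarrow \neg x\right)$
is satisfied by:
  {t: False, x: False}
  {x: True, t: False}
  {t: True, x: False}


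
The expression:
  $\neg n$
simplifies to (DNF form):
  $\neg n$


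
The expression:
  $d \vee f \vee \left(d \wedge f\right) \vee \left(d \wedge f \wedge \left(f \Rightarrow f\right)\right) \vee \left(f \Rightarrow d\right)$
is always true.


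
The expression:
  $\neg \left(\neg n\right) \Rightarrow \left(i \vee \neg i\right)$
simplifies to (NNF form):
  $\text{True}$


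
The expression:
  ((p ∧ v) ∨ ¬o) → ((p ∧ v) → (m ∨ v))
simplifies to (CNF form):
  True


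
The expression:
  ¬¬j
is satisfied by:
  {j: True}


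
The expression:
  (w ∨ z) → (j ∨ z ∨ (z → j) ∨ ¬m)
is always true.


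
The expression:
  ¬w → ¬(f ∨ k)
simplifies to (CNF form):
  (w ∨ ¬f) ∧ (w ∨ ¬k)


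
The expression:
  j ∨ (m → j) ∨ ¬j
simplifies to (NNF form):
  True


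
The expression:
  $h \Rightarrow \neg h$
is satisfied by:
  {h: False}


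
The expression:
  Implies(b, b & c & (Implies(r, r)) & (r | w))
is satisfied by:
  {r: True, w: True, c: True, b: False}
  {r: True, c: True, w: False, b: False}
  {w: True, c: True, r: False, b: False}
  {c: True, r: False, w: False, b: False}
  {r: True, w: True, c: False, b: False}
  {r: True, c: False, w: False, b: False}
  {w: True, r: False, c: False, b: False}
  {r: False, c: False, w: False, b: False}
  {b: True, r: True, c: True, w: True}
  {b: True, r: True, c: True, w: False}
  {b: True, c: True, w: True, r: False}


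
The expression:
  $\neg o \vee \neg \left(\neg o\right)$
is always true.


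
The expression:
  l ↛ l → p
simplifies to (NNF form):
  True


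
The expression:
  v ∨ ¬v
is always true.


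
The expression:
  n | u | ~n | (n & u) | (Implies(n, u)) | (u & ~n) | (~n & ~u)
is always true.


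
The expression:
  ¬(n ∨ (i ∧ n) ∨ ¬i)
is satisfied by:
  {i: True, n: False}


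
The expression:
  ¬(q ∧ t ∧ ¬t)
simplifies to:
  True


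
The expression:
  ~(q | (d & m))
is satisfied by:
  {q: False, m: False, d: False}
  {d: True, q: False, m: False}
  {m: True, q: False, d: False}


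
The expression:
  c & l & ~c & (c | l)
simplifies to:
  False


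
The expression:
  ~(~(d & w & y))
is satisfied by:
  {w: True, d: True, y: True}


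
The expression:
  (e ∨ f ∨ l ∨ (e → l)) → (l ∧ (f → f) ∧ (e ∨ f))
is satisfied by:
  {e: True, f: True, l: True}
  {e: True, l: True, f: False}
  {f: True, l: True, e: False}


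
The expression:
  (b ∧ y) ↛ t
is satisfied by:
  {b: True, y: True, t: False}


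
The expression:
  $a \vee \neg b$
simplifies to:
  $a \vee \neg b$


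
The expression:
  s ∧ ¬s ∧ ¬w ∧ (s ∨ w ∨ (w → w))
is never true.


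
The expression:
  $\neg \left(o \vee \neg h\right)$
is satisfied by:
  {h: True, o: False}


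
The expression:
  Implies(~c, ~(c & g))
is always true.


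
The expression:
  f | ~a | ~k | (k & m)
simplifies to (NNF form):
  f | m | ~a | ~k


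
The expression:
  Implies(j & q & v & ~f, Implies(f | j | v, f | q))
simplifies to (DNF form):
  True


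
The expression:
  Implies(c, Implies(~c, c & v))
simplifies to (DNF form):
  True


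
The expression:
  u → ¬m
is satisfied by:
  {u: False, m: False}
  {m: True, u: False}
  {u: True, m: False}


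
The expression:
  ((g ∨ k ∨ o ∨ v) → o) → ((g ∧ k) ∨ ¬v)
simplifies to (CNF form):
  (g ∨ ¬o ∨ ¬v) ∧ (k ∨ ¬o ∨ ¬v)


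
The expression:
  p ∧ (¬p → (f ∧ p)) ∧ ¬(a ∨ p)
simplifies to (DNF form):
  False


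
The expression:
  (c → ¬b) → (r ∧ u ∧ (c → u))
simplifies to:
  (b ∨ r) ∧ (b ∨ u) ∧ (c ∨ r) ∧ (c ∨ u)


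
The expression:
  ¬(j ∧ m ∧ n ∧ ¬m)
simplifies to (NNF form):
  True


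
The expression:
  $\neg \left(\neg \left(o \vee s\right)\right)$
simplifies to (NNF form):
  $o \vee s$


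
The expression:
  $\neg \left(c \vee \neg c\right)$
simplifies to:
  $\text{False}$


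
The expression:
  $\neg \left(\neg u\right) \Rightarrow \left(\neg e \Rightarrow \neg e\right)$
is always true.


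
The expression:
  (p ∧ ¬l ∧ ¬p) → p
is always true.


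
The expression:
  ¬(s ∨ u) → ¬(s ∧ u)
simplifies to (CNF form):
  True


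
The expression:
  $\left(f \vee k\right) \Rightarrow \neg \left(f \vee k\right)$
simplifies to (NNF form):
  $\neg f \wedge \neg k$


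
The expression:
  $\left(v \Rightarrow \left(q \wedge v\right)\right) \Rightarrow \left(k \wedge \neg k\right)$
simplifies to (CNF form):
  $v \wedge \neg q$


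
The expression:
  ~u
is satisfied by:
  {u: False}


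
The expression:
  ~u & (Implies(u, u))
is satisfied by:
  {u: False}


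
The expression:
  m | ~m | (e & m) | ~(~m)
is always true.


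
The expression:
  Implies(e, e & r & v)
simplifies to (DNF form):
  ~e | (r & v)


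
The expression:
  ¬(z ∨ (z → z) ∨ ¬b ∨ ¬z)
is never true.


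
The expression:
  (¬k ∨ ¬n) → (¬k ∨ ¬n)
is always true.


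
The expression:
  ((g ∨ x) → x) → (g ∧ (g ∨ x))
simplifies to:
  g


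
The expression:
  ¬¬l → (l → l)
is always true.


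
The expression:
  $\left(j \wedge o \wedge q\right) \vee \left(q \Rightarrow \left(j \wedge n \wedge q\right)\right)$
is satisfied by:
  {n: True, o: True, j: True, q: False}
  {n: True, j: True, q: False, o: False}
  {o: True, j: True, q: False, n: False}
  {j: True, o: False, q: False, n: False}
  {n: True, o: True, j: False, q: False}
  {n: True, o: False, j: False, q: False}
  {o: True, n: False, j: False, q: False}
  {n: False, j: False, q: False, o: False}
  {o: True, n: True, q: True, j: True}
  {n: True, q: True, j: True, o: False}
  {o: True, q: True, j: True, n: False}


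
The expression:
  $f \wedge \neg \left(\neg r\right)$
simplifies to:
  $f \wedge r$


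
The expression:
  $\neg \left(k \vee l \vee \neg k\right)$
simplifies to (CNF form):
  $\text{False}$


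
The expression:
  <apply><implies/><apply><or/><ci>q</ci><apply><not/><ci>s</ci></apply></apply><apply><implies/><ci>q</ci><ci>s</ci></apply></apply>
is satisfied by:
  {s: True, q: False}
  {q: False, s: False}
  {q: True, s: True}


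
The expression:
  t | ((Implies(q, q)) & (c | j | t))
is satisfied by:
  {t: True, c: True, j: True}
  {t: True, c: True, j: False}
  {t: True, j: True, c: False}
  {t: True, j: False, c: False}
  {c: True, j: True, t: False}
  {c: True, j: False, t: False}
  {j: True, c: False, t: False}


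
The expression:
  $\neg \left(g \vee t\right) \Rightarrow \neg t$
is always true.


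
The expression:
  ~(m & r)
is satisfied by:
  {m: False, r: False}
  {r: True, m: False}
  {m: True, r: False}


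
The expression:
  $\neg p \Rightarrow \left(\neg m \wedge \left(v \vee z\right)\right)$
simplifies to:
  $p \vee \left(v \wedge \neg m\right) \vee \left(z \wedge \neg m\right)$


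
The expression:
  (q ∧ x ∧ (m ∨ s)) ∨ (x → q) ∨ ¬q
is always true.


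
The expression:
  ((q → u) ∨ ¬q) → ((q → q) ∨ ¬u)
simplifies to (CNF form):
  True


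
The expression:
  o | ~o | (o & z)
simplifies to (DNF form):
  True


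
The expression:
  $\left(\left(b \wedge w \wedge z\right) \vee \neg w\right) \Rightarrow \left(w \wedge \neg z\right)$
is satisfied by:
  {w: True, z: False, b: False}
  {b: True, w: True, z: False}
  {z: True, w: True, b: False}


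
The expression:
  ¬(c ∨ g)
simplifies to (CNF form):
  ¬c ∧ ¬g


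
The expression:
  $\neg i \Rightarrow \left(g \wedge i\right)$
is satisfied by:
  {i: True}


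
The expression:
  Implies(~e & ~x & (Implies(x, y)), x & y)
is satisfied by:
  {x: True, e: True}
  {x: True, e: False}
  {e: True, x: False}


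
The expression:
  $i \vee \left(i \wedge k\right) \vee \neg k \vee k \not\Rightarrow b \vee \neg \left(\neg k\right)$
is always true.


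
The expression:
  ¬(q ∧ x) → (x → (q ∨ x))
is always true.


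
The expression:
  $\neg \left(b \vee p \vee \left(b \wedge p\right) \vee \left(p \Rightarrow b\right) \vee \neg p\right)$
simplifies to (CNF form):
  $\text{False}$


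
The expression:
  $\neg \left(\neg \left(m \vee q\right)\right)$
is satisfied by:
  {q: True, m: True}
  {q: True, m: False}
  {m: True, q: False}


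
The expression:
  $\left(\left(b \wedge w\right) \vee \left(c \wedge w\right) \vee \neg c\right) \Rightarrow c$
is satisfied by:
  {c: True}


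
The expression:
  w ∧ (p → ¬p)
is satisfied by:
  {w: True, p: False}


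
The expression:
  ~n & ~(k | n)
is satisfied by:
  {n: False, k: False}


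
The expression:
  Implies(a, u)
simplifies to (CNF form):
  u | ~a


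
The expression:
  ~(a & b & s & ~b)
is always true.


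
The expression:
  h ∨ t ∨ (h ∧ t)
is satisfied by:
  {t: True, h: True}
  {t: True, h: False}
  {h: True, t: False}


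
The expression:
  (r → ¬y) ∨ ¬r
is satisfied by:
  {y: False, r: False}
  {r: True, y: False}
  {y: True, r: False}


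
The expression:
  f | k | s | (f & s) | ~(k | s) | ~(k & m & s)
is always true.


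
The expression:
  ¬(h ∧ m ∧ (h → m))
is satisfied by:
  {h: False, m: False}
  {m: True, h: False}
  {h: True, m: False}


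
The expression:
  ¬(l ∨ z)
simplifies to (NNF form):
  ¬l ∧ ¬z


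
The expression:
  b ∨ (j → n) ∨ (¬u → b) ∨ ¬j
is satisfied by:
  {n: True, b: True, u: True, j: False}
  {n: True, b: True, u: False, j: False}
  {n: True, u: True, b: False, j: False}
  {n: True, u: False, b: False, j: False}
  {b: True, u: True, n: False, j: False}
  {b: True, u: False, n: False, j: False}
  {u: True, n: False, b: False, j: False}
  {u: False, n: False, b: False, j: False}
  {j: True, n: True, b: True, u: True}
  {j: True, n: True, b: True, u: False}
  {j: True, n: True, u: True, b: False}
  {j: True, n: True, u: False, b: False}
  {j: True, b: True, u: True, n: False}
  {j: True, b: True, u: False, n: False}
  {j: True, u: True, b: False, n: False}


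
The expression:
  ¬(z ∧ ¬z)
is always true.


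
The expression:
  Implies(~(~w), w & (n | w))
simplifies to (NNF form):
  True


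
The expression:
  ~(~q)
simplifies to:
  q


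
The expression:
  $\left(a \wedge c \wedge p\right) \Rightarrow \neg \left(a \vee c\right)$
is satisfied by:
  {p: False, c: False, a: False}
  {a: True, p: False, c: False}
  {c: True, p: False, a: False}
  {a: True, c: True, p: False}
  {p: True, a: False, c: False}
  {a: True, p: True, c: False}
  {c: True, p: True, a: False}


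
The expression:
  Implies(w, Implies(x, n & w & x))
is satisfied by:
  {n: True, w: False, x: False}
  {w: False, x: False, n: False}
  {n: True, x: True, w: False}
  {x: True, w: False, n: False}
  {n: True, w: True, x: False}
  {w: True, n: False, x: False}
  {n: True, x: True, w: True}


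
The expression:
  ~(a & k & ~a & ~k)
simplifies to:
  True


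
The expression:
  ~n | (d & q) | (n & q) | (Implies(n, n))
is always true.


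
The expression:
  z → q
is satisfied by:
  {q: True, z: False}
  {z: False, q: False}
  {z: True, q: True}


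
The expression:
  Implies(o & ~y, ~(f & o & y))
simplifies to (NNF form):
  True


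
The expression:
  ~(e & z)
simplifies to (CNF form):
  ~e | ~z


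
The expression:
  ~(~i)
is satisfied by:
  {i: True}


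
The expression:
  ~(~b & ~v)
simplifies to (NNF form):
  b | v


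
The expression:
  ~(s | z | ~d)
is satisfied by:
  {d: True, z: False, s: False}


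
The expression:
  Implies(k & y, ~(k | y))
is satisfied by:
  {k: False, y: False}
  {y: True, k: False}
  {k: True, y: False}


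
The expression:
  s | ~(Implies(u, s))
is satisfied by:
  {u: True, s: True}
  {u: True, s: False}
  {s: True, u: False}


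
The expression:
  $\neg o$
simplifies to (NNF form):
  $\neg o$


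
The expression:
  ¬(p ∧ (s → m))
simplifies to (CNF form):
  (s ∨ ¬p) ∧ (¬m ∨ ¬p)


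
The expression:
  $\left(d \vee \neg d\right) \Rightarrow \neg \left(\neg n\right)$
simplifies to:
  $n$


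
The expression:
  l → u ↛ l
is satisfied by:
  {l: False}


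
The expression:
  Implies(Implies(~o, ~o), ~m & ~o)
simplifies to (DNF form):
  ~m & ~o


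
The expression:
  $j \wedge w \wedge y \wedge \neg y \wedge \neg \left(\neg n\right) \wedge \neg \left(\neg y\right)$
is never true.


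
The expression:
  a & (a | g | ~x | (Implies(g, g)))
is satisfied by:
  {a: True}


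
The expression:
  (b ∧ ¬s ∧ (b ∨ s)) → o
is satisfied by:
  {o: True, s: True, b: False}
  {o: True, s: False, b: False}
  {s: True, o: False, b: False}
  {o: False, s: False, b: False}
  {b: True, o: True, s: True}
  {b: True, o: True, s: False}
  {b: True, s: True, o: False}


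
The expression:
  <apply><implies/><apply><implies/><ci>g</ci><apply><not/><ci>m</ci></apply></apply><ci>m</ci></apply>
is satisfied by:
  {m: True}


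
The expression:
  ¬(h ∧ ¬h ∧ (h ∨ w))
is always true.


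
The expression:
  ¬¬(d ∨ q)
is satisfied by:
  {d: True, q: True}
  {d: True, q: False}
  {q: True, d: False}


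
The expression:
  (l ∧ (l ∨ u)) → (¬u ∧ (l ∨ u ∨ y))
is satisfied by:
  {l: False, u: False}
  {u: True, l: False}
  {l: True, u: False}


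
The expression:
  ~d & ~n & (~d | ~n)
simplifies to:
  ~d & ~n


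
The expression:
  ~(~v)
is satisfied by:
  {v: True}


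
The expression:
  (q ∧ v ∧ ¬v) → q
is always true.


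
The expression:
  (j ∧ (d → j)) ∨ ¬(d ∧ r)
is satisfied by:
  {j: True, d: False, r: False}
  {j: False, d: False, r: False}
  {r: True, j: True, d: False}
  {r: True, j: False, d: False}
  {d: True, j: True, r: False}
  {d: True, j: False, r: False}
  {d: True, r: True, j: True}


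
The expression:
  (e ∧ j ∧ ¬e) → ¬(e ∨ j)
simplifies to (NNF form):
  True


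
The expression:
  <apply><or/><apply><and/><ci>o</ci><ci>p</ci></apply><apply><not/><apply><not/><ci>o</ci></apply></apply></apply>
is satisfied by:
  {o: True}


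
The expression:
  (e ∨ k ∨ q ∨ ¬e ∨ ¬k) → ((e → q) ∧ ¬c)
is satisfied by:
  {q: True, e: False, c: False}
  {e: False, c: False, q: False}
  {q: True, e: True, c: False}


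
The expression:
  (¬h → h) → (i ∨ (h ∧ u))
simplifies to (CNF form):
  i ∨ u ∨ ¬h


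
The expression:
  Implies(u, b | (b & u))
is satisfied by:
  {b: True, u: False}
  {u: False, b: False}
  {u: True, b: True}


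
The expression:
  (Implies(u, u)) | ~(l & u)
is always true.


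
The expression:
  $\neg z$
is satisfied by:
  {z: False}


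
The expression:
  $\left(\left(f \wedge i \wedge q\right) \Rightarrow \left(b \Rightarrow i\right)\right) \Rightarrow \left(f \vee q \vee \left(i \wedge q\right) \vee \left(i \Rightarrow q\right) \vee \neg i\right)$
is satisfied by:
  {q: True, f: True, i: False}
  {q: True, f: False, i: False}
  {f: True, q: False, i: False}
  {q: False, f: False, i: False}
  {i: True, q: True, f: True}
  {i: True, q: True, f: False}
  {i: True, f: True, q: False}


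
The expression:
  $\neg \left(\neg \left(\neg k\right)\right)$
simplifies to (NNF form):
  $\neg k$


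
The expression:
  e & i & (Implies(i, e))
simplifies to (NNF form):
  e & i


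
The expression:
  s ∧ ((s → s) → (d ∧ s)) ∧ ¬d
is never true.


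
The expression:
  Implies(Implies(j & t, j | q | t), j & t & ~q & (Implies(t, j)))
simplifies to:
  j & t & ~q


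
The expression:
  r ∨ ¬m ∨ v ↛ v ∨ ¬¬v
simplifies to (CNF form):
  r ∨ v ∨ ¬m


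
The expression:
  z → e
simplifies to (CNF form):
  e ∨ ¬z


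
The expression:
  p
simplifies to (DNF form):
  p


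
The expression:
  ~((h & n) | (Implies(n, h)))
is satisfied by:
  {n: True, h: False}


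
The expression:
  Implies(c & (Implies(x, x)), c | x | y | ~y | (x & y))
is always true.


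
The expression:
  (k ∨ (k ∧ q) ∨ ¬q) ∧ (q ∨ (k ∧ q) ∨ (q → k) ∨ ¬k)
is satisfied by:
  {k: True, q: False}
  {q: False, k: False}
  {q: True, k: True}


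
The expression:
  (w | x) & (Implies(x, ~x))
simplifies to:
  w & ~x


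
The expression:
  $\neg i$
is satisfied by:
  {i: False}


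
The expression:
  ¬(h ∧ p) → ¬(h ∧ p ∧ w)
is always true.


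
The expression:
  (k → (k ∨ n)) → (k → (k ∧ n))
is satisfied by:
  {n: True, k: False}
  {k: False, n: False}
  {k: True, n: True}


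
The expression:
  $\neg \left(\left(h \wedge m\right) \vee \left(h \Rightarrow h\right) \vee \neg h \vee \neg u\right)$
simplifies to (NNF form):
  $\text{False}$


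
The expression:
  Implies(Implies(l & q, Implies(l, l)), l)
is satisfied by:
  {l: True}


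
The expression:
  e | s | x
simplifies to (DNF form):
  e | s | x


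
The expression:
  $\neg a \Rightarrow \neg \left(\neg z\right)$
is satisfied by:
  {a: True, z: True}
  {a: True, z: False}
  {z: True, a: False}


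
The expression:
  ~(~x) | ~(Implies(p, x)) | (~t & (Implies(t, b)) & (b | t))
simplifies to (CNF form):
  (b | p | x) & (p | x | ~t)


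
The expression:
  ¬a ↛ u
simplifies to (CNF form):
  u ∨ ¬a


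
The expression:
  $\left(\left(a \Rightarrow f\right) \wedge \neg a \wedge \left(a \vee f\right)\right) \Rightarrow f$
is always true.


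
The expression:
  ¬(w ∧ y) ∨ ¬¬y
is always true.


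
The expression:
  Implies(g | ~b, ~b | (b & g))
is always true.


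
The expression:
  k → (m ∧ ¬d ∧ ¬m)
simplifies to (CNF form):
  ¬k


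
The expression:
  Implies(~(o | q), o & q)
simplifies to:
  o | q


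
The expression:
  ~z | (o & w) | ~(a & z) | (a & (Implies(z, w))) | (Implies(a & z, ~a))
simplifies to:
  w | ~a | ~z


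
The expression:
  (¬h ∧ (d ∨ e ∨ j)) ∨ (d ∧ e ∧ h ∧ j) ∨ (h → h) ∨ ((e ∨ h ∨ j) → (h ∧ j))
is always true.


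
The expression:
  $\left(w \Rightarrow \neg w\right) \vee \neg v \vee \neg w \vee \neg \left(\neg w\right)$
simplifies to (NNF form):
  $\text{True}$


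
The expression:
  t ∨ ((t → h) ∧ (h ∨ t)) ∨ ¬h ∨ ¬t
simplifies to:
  True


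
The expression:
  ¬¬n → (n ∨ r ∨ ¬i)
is always true.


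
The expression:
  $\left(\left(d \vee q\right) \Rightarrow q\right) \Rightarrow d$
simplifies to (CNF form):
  $d$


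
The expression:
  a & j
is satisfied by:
  {a: True, j: True}


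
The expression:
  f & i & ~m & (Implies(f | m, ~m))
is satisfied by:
  {i: True, f: True, m: False}


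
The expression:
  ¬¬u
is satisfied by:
  {u: True}


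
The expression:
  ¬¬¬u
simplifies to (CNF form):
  ¬u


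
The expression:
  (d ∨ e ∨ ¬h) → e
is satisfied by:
  {e: True, h: True, d: False}
  {e: True, d: False, h: False}
  {e: True, h: True, d: True}
  {e: True, d: True, h: False}
  {h: True, d: False, e: False}


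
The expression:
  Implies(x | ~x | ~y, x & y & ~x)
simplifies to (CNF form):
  False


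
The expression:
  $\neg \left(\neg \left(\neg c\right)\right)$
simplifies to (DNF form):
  $\neg c$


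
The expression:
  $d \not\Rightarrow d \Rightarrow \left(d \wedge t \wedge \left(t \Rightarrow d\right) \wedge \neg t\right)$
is always true.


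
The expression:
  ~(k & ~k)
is always true.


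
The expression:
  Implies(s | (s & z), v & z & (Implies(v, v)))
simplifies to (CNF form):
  (v | ~s) & (z | ~s)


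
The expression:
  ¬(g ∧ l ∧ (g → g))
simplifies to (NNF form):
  ¬g ∨ ¬l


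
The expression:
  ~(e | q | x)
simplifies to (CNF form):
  ~e & ~q & ~x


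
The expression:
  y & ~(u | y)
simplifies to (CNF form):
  False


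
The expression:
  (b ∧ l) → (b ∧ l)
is always true.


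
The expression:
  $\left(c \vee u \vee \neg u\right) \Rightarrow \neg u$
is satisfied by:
  {u: False}


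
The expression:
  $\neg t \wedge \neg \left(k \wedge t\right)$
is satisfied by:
  {t: False}


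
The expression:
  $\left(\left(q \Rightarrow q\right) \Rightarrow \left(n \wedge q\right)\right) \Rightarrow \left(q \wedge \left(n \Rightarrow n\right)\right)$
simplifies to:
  $\text{True}$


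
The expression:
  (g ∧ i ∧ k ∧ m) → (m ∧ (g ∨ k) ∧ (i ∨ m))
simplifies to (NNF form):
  True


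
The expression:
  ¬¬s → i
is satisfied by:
  {i: True, s: False}
  {s: False, i: False}
  {s: True, i: True}


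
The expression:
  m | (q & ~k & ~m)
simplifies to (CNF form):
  (m | q) & (m | ~k)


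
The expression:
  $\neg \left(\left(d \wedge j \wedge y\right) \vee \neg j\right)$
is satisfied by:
  {j: True, d: False, y: False}
  {j: True, y: True, d: False}
  {j: True, d: True, y: False}


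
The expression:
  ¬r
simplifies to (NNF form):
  ¬r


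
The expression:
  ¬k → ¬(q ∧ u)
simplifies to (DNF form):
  k ∨ ¬q ∨ ¬u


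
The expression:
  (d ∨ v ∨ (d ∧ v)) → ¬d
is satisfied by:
  {d: False}


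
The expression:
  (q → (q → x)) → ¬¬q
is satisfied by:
  {q: True}


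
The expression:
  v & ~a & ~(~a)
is never true.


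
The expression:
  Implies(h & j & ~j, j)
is always true.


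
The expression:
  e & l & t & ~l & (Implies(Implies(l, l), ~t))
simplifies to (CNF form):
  False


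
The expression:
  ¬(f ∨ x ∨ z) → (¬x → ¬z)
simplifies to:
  True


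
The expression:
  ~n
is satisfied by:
  {n: False}


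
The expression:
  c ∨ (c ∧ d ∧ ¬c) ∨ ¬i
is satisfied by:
  {c: True, i: False}
  {i: False, c: False}
  {i: True, c: True}


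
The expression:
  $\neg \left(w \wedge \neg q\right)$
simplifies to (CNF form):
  $q \vee \neg w$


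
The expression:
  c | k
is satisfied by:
  {k: True, c: True}
  {k: True, c: False}
  {c: True, k: False}


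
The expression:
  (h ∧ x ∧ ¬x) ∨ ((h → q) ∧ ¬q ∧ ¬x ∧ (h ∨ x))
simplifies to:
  False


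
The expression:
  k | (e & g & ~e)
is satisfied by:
  {k: True}


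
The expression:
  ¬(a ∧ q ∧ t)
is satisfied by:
  {t: False, a: False, q: False}
  {q: True, t: False, a: False}
  {a: True, t: False, q: False}
  {q: True, a: True, t: False}
  {t: True, q: False, a: False}
  {q: True, t: True, a: False}
  {a: True, t: True, q: False}


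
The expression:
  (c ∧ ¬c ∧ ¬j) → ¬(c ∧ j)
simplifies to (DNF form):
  True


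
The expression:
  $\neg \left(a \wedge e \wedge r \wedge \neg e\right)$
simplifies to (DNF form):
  $\text{True}$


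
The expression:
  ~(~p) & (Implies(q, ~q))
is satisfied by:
  {p: True, q: False}


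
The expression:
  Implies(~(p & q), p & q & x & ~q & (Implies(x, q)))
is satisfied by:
  {p: True, q: True}


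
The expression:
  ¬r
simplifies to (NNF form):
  ¬r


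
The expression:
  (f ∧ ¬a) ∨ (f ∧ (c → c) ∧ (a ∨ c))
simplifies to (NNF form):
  f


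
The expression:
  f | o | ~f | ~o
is always true.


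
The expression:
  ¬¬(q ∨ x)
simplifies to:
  q ∨ x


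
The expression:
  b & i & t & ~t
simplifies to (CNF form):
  False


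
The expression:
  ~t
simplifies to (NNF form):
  ~t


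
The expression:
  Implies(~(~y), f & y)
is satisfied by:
  {f: True, y: False}
  {y: False, f: False}
  {y: True, f: True}


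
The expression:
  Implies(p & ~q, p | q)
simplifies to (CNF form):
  True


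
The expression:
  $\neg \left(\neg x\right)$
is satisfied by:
  {x: True}


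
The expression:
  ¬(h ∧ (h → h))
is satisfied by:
  {h: False}


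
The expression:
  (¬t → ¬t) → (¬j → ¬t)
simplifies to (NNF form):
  j ∨ ¬t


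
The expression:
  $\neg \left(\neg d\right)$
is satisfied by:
  {d: True}


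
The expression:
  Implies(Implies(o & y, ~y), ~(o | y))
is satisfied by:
  {o: False, y: False}
  {y: True, o: True}


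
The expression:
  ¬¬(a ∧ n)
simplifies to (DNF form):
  a ∧ n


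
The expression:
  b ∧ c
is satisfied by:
  {c: True, b: True}


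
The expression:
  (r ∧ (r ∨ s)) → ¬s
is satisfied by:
  {s: False, r: False}
  {r: True, s: False}
  {s: True, r: False}


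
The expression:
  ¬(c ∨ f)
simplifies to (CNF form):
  ¬c ∧ ¬f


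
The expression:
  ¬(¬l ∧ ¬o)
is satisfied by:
  {o: True, l: True}
  {o: True, l: False}
  {l: True, o: False}


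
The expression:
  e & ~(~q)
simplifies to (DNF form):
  e & q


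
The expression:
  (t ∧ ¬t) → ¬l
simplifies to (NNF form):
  True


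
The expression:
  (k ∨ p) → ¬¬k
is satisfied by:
  {k: True, p: False}
  {p: False, k: False}
  {p: True, k: True}


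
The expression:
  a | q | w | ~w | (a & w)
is always true.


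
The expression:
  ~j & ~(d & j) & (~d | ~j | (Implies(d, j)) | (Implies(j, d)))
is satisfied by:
  {j: False}


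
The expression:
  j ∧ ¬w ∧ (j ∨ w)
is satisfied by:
  {j: True, w: False}


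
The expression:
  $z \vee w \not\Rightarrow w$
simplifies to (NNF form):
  $z$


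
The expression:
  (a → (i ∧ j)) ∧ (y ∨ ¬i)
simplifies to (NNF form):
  (i ∨ ¬a) ∧ (j ∨ ¬a) ∧ (y ∨ ¬i)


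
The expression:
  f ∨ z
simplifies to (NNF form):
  f ∨ z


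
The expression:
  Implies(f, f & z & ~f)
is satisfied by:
  {f: False}


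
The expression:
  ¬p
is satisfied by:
  {p: False}


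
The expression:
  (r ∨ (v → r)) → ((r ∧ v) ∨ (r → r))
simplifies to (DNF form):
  True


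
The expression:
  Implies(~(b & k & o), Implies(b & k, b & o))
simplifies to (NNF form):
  o | ~b | ~k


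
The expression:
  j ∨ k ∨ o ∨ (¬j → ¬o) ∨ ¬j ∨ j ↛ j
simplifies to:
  True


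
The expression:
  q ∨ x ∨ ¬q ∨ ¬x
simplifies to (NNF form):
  True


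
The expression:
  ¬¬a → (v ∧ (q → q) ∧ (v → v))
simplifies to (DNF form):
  v ∨ ¬a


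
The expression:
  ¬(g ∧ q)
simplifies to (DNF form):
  ¬g ∨ ¬q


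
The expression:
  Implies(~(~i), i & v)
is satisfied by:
  {v: True, i: False}
  {i: False, v: False}
  {i: True, v: True}


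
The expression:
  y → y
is always true.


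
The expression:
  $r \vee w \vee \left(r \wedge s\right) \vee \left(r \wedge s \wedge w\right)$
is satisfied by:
  {r: True, w: True}
  {r: True, w: False}
  {w: True, r: False}


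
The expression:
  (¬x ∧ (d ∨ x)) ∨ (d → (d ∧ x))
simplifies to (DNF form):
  True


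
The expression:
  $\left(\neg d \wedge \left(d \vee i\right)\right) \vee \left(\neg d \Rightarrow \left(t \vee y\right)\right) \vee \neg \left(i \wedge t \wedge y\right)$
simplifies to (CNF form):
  $\text{True}$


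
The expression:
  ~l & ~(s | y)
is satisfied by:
  {y: False, l: False, s: False}


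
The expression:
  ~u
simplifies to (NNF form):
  ~u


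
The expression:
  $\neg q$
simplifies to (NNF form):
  $\neg q$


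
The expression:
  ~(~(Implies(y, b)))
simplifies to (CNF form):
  b | ~y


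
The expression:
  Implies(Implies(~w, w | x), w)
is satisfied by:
  {w: True, x: False}
  {x: False, w: False}
  {x: True, w: True}


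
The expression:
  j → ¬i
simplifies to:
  ¬i ∨ ¬j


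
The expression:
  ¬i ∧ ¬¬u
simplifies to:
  u ∧ ¬i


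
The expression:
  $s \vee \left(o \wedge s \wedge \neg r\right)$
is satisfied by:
  {s: True}


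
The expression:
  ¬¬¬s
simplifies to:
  ¬s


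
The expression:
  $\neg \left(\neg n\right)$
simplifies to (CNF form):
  $n$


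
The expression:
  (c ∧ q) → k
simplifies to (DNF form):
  k ∨ ¬c ∨ ¬q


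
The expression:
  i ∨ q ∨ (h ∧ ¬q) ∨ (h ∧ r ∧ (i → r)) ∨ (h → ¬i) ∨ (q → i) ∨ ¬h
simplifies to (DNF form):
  True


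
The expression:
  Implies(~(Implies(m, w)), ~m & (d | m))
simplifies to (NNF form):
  w | ~m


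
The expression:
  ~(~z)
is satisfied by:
  {z: True}


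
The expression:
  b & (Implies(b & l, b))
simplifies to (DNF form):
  b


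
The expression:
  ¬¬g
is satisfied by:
  {g: True}


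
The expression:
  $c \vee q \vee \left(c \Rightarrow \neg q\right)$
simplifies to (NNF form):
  $\text{True}$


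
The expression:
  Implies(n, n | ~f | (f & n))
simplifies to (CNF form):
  True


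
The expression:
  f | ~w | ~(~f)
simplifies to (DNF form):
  f | ~w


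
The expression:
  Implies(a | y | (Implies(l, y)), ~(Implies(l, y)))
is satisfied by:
  {l: True, y: False}


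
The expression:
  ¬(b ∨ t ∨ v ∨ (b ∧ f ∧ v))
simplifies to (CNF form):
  ¬b ∧ ¬t ∧ ¬v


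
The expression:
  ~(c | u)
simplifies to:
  ~c & ~u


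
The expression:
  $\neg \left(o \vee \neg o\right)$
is never true.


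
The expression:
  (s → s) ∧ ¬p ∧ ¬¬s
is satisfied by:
  {s: True, p: False}


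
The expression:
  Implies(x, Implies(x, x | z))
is always true.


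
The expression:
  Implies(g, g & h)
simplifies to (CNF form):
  h | ~g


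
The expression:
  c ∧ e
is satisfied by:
  {c: True, e: True}


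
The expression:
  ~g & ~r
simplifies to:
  ~g & ~r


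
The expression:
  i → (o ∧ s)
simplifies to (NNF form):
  (o ∧ s) ∨ ¬i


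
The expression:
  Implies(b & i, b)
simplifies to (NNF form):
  True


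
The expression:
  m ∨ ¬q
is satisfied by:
  {m: True, q: False}
  {q: False, m: False}
  {q: True, m: True}


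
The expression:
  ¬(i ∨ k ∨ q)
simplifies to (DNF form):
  ¬i ∧ ¬k ∧ ¬q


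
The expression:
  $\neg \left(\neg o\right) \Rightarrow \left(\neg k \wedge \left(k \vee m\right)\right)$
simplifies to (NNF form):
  $\left(m \wedge \neg k\right) \vee \neg o$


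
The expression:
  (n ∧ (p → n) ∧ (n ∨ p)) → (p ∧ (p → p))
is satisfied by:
  {p: True, n: False}
  {n: False, p: False}
  {n: True, p: True}


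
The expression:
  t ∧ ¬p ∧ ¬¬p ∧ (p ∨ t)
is never true.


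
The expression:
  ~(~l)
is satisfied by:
  {l: True}


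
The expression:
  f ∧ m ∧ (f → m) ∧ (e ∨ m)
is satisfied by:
  {m: True, f: True}


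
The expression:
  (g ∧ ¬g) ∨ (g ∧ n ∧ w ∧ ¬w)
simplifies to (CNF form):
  False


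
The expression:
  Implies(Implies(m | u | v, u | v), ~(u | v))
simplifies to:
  ~u & ~v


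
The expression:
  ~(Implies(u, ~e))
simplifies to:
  e & u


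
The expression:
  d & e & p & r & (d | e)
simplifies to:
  d & e & p & r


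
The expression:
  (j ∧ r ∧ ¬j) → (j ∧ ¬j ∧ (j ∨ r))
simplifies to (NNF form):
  True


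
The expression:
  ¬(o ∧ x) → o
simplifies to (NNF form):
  o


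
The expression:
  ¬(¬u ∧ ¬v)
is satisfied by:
  {v: True, u: True}
  {v: True, u: False}
  {u: True, v: False}


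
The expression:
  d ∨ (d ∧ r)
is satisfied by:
  {d: True}


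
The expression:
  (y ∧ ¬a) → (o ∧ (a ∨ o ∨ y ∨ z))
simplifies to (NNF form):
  a ∨ o ∨ ¬y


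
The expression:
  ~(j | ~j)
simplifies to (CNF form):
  False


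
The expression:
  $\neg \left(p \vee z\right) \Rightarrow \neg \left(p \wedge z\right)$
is always true.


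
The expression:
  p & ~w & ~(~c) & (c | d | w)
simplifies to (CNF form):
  c & p & ~w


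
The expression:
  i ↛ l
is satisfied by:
  {i: True, l: False}


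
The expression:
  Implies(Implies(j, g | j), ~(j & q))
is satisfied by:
  {q: False, j: False}
  {j: True, q: False}
  {q: True, j: False}


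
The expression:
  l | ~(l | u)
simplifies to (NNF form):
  l | ~u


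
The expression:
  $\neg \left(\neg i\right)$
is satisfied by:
  {i: True}


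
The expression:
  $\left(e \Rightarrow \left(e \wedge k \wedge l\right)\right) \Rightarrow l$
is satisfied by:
  {l: True, e: True}
  {l: True, e: False}
  {e: True, l: False}


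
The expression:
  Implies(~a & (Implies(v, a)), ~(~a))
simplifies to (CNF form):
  a | v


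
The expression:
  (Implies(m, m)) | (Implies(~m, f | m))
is always true.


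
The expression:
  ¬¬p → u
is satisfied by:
  {u: True, p: False}
  {p: False, u: False}
  {p: True, u: True}


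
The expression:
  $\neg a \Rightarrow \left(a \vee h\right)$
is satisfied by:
  {a: True, h: True}
  {a: True, h: False}
  {h: True, a: False}


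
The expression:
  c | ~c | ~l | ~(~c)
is always true.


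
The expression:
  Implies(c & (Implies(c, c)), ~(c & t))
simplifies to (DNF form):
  ~c | ~t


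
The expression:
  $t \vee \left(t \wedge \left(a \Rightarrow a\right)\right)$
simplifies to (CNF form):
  $t$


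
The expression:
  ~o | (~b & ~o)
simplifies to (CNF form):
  ~o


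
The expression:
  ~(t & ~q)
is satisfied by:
  {q: True, t: False}
  {t: False, q: False}
  {t: True, q: True}


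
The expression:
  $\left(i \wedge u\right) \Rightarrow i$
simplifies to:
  $\text{True}$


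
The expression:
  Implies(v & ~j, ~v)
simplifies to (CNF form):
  j | ~v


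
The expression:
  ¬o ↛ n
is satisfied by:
  {n: False, o: False}


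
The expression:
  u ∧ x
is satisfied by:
  {u: True, x: True}


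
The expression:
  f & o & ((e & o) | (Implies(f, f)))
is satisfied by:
  {f: True, o: True}


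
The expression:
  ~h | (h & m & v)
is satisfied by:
  {v: True, m: True, h: False}
  {v: True, m: False, h: False}
  {m: True, v: False, h: False}
  {v: False, m: False, h: False}
  {v: True, h: True, m: True}


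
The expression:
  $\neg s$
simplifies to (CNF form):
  $\neg s$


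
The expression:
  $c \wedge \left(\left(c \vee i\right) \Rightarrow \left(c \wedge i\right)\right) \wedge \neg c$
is never true.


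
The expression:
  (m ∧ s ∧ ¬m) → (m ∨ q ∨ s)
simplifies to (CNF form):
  True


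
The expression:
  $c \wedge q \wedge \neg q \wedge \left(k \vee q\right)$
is never true.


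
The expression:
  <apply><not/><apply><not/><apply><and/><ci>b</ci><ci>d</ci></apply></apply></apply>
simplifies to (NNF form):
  <apply><and/><ci>b</ci><ci>d</ci></apply>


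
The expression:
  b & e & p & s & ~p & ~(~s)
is never true.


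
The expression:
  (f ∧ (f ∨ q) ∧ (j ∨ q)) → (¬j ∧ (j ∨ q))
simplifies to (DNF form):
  ¬f ∨ ¬j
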